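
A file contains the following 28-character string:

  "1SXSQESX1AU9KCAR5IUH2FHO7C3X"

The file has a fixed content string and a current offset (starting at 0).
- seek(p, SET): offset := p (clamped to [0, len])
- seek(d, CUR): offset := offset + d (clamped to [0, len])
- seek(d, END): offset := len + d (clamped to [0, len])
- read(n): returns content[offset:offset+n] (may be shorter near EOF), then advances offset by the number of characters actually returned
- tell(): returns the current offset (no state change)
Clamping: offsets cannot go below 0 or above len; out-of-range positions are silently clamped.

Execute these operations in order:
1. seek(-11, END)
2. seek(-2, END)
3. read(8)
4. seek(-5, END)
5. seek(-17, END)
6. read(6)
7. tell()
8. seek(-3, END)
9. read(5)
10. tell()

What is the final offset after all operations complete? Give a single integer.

After 1 (seek(-11, END)): offset=17
After 2 (seek(-2, END)): offset=26
After 3 (read(8)): returned '3X', offset=28
After 4 (seek(-5, END)): offset=23
After 5 (seek(-17, END)): offset=11
After 6 (read(6)): returned '9KCAR5', offset=17
After 7 (tell()): offset=17
After 8 (seek(-3, END)): offset=25
After 9 (read(5)): returned 'C3X', offset=28
After 10 (tell()): offset=28

Answer: 28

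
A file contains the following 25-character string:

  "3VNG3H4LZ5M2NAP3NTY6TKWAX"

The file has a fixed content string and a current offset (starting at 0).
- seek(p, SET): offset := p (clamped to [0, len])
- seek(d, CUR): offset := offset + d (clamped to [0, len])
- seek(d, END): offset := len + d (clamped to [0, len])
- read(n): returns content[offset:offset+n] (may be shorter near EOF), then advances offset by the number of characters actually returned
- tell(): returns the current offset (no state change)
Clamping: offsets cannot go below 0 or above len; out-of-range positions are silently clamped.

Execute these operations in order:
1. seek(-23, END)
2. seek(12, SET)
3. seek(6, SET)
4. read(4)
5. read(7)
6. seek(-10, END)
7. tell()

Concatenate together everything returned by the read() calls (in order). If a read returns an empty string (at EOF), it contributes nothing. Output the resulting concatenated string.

After 1 (seek(-23, END)): offset=2
After 2 (seek(12, SET)): offset=12
After 3 (seek(6, SET)): offset=6
After 4 (read(4)): returned '4LZ5', offset=10
After 5 (read(7)): returned 'M2NAP3N', offset=17
After 6 (seek(-10, END)): offset=15
After 7 (tell()): offset=15

Answer: 4LZ5M2NAP3N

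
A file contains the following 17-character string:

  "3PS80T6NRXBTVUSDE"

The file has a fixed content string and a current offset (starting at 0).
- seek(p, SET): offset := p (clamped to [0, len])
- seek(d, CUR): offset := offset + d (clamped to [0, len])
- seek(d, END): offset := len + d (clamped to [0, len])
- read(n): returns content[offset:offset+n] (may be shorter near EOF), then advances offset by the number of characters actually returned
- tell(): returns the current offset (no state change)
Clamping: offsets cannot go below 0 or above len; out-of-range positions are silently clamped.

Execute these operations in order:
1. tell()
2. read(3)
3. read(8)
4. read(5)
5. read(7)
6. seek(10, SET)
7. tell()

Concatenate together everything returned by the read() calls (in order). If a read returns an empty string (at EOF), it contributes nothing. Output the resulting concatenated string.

After 1 (tell()): offset=0
After 2 (read(3)): returned '3PS', offset=3
After 3 (read(8)): returned '80T6NRXB', offset=11
After 4 (read(5)): returned 'TVUSD', offset=16
After 5 (read(7)): returned 'E', offset=17
After 6 (seek(10, SET)): offset=10
After 7 (tell()): offset=10

Answer: 3PS80T6NRXBTVUSDE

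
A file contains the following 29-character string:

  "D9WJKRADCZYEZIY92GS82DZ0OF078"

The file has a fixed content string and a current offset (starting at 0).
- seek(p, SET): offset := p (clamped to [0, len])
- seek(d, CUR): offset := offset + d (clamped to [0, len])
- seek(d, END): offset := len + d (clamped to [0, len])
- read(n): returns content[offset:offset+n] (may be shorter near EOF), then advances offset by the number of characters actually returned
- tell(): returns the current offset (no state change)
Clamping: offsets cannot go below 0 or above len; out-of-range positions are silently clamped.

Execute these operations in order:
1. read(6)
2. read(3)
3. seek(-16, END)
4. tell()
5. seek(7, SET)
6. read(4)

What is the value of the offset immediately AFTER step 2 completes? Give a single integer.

After 1 (read(6)): returned 'D9WJKR', offset=6
After 2 (read(3)): returned 'ADC', offset=9

Answer: 9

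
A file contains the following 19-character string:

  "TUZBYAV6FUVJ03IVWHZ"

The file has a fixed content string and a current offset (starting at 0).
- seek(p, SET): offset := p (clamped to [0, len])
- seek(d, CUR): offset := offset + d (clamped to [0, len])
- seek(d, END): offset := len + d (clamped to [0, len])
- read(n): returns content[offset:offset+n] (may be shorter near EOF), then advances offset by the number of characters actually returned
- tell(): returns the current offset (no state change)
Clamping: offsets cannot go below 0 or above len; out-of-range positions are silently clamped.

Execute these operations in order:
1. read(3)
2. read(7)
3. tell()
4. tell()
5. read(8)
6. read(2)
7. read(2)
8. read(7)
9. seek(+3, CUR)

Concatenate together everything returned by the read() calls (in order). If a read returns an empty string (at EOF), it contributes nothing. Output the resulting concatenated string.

After 1 (read(3)): returned 'TUZ', offset=3
After 2 (read(7)): returned 'BYAV6FU', offset=10
After 3 (tell()): offset=10
After 4 (tell()): offset=10
After 5 (read(8)): returned 'VJ03IVWH', offset=18
After 6 (read(2)): returned 'Z', offset=19
After 7 (read(2)): returned '', offset=19
After 8 (read(7)): returned '', offset=19
After 9 (seek(+3, CUR)): offset=19

Answer: TUZBYAV6FUVJ03IVWHZ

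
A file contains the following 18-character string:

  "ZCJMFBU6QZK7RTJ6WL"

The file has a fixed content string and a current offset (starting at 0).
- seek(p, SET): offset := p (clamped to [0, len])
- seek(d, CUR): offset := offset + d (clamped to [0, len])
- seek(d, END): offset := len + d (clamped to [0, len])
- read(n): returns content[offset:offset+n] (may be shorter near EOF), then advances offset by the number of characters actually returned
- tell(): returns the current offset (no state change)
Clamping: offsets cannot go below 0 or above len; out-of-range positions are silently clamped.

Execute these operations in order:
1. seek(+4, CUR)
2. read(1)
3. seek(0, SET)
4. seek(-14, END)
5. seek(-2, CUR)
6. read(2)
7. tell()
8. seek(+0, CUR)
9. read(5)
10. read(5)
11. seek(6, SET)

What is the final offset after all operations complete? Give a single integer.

Answer: 6

Derivation:
After 1 (seek(+4, CUR)): offset=4
After 2 (read(1)): returned 'F', offset=5
After 3 (seek(0, SET)): offset=0
After 4 (seek(-14, END)): offset=4
After 5 (seek(-2, CUR)): offset=2
After 6 (read(2)): returned 'JM', offset=4
After 7 (tell()): offset=4
After 8 (seek(+0, CUR)): offset=4
After 9 (read(5)): returned 'FBU6Q', offset=9
After 10 (read(5)): returned 'ZK7RT', offset=14
After 11 (seek(6, SET)): offset=6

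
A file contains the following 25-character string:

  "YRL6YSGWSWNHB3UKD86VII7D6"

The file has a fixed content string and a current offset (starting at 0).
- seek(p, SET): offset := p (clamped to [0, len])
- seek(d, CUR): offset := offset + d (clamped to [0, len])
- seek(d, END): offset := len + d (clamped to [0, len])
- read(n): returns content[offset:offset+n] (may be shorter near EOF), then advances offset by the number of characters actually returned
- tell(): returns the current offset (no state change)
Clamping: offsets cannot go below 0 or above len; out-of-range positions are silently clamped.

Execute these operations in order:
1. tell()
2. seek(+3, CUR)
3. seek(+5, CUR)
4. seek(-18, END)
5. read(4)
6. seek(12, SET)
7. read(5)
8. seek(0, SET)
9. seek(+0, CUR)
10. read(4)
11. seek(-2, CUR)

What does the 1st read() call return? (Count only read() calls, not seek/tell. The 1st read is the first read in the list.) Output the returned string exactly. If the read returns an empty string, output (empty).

After 1 (tell()): offset=0
After 2 (seek(+3, CUR)): offset=3
After 3 (seek(+5, CUR)): offset=8
After 4 (seek(-18, END)): offset=7
After 5 (read(4)): returned 'WSWN', offset=11
After 6 (seek(12, SET)): offset=12
After 7 (read(5)): returned 'B3UKD', offset=17
After 8 (seek(0, SET)): offset=0
After 9 (seek(+0, CUR)): offset=0
After 10 (read(4)): returned 'YRL6', offset=4
After 11 (seek(-2, CUR)): offset=2

Answer: WSWN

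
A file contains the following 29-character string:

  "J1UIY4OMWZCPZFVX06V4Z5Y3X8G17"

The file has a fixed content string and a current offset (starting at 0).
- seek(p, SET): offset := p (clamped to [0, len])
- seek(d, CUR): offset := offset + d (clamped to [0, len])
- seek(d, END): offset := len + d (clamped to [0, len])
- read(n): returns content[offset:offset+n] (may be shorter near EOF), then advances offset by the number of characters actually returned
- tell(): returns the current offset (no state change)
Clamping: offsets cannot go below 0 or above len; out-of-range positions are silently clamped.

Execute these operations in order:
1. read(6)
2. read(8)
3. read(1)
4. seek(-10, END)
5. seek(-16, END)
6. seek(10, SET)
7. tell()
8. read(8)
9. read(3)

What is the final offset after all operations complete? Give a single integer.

Answer: 21

Derivation:
After 1 (read(6)): returned 'J1UIY4', offset=6
After 2 (read(8)): returned 'OMWZCPZF', offset=14
After 3 (read(1)): returned 'V', offset=15
After 4 (seek(-10, END)): offset=19
After 5 (seek(-16, END)): offset=13
After 6 (seek(10, SET)): offset=10
After 7 (tell()): offset=10
After 8 (read(8)): returned 'CPZFVX06', offset=18
After 9 (read(3)): returned 'V4Z', offset=21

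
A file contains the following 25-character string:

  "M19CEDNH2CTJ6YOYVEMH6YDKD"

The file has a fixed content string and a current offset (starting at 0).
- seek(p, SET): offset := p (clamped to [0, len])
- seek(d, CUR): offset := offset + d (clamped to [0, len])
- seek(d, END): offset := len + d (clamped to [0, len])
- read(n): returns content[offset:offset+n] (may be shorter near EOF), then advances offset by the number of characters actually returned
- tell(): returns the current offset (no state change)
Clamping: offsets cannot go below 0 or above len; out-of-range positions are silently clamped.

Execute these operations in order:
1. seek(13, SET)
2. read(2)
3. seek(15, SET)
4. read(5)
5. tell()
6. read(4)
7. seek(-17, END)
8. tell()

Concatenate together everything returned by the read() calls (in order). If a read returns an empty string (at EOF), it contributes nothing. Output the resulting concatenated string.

Answer: YOYVEMH6YDK

Derivation:
After 1 (seek(13, SET)): offset=13
After 2 (read(2)): returned 'YO', offset=15
After 3 (seek(15, SET)): offset=15
After 4 (read(5)): returned 'YVEMH', offset=20
After 5 (tell()): offset=20
After 6 (read(4)): returned '6YDK', offset=24
After 7 (seek(-17, END)): offset=8
After 8 (tell()): offset=8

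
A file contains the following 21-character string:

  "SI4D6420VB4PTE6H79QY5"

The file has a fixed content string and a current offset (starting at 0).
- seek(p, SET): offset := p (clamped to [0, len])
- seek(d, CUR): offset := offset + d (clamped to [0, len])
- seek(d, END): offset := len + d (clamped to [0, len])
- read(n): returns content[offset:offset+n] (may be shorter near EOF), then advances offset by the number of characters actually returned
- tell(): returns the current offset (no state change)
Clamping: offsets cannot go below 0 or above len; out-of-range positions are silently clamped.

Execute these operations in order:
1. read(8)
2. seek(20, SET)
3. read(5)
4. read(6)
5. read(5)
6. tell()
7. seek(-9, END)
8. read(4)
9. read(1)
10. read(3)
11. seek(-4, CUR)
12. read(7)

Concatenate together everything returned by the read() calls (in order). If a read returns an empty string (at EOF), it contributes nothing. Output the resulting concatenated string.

Answer: SI4D64205TE6H79QY79QY5

Derivation:
After 1 (read(8)): returned 'SI4D6420', offset=8
After 2 (seek(20, SET)): offset=20
After 3 (read(5)): returned '5', offset=21
After 4 (read(6)): returned '', offset=21
After 5 (read(5)): returned '', offset=21
After 6 (tell()): offset=21
After 7 (seek(-9, END)): offset=12
After 8 (read(4)): returned 'TE6H', offset=16
After 9 (read(1)): returned '7', offset=17
After 10 (read(3)): returned '9QY', offset=20
After 11 (seek(-4, CUR)): offset=16
After 12 (read(7)): returned '79QY5', offset=21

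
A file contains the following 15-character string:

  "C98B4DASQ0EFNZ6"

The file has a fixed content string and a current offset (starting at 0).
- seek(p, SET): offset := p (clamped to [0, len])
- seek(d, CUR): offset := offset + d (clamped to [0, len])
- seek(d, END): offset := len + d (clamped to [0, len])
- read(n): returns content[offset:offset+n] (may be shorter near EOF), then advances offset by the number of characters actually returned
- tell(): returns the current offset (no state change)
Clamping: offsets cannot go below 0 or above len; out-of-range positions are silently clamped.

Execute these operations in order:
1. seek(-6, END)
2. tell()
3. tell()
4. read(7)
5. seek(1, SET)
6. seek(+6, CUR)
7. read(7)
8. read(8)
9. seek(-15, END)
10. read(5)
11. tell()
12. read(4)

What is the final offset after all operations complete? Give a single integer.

Answer: 9

Derivation:
After 1 (seek(-6, END)): offset=9
After 2 (tell()): offset=9
After 3 (tell()): offset=9
After 4 (read(7)): returned '0EFNZ6', offset=15
After 5 (seek(1, SET)): offset=1
After 6 (seek(+6, CUR)): offset=7
After 7 (read(7)): returned 'SQ0EFNZ', offset=14
After 8 (read(8)): returned '6', offset=15
After 9 (seek(-15, END)): offset=0
After 10 (read(5)): returned 'C98B4', offset=5
After 11 (tell()): offset=5
After 12 (read(4)): returned 'DASQ', offset=9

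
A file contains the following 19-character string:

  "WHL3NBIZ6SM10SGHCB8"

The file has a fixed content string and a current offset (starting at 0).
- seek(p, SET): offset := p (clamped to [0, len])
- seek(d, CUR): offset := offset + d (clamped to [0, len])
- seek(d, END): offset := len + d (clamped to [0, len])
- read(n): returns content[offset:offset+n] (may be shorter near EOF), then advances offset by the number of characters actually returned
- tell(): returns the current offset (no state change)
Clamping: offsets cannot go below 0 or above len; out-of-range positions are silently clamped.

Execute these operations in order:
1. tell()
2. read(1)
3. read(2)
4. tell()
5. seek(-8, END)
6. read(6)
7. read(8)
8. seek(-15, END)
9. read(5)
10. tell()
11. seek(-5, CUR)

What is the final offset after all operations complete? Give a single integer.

After 1 (tell()): offset=0
After 2 (read(1)): returned 'W', offset=1
After 3 (read(2)): returned 'HL', offset=3
After 4 (tell()): offset=3
After 5 (seek(-8, END)): offset=11
After 6 (read(6)): returned '10SGHC', offset=17
After 7 (read(8)): returned 'B8', offset=19
After 8 (seek(-15, END)): offset=4
After 9 (read(5)): returned 'NBIZ6', offset=9
After 10 (tell()): offset=9
After 11 (seek(-5, CUR)): offset=4

Answer: 4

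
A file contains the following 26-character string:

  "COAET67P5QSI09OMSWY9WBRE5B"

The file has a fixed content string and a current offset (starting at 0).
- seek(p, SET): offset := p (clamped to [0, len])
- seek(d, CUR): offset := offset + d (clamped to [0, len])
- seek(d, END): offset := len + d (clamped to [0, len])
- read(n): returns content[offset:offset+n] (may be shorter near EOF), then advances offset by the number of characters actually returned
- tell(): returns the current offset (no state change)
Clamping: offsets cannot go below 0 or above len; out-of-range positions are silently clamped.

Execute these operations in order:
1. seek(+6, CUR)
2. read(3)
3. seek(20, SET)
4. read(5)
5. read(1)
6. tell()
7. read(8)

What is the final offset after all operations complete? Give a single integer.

After 1 (seek(+6, CUR)): offset=6
After 2 (read(3)): returned '7P5', offset=9
After 3 (seek(20, SET)): offset=20
After 4 (read(5)): returned 'WBRE5', offset=25
After 5 (read(1)): returned 'B', offset=26
After 6 (tell()): offset=26
After 7 (read(8)): returned '', offset=26

Answer: 26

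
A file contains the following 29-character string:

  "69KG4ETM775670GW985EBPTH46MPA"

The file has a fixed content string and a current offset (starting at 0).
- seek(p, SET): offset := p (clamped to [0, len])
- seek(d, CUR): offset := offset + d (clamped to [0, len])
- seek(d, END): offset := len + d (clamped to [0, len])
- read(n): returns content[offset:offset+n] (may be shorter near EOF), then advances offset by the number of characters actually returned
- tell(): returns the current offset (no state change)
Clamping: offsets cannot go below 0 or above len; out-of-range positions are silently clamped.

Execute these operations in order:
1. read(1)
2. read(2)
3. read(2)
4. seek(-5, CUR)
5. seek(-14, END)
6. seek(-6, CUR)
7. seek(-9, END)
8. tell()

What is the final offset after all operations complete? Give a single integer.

After 1 (read(1)): returned '6', offset=1
After 2 (read(2)): returned '9K', offset=3
After 3 (read(2)): returned 'G4', offset=5
After 4 (seek(-5, CUR)): offset=0
After 5 (seek(-14, END)): offset=15
After 6 (seek(-6, CUR)): offset=9
After 7 (seek(-9, END)): offset=20
After 8 (tell()): offset=20

Answer: 20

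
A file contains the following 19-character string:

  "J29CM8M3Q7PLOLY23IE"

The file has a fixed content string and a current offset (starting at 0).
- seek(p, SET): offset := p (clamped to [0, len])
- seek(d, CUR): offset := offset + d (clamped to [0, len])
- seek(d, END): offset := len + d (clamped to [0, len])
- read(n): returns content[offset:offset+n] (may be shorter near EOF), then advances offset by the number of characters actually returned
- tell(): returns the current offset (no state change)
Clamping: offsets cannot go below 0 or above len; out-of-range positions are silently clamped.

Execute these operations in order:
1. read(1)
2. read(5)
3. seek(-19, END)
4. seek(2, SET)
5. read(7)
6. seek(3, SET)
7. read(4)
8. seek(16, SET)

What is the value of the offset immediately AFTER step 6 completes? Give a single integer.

After 1 (read(1)): returned 'J', offset=1
After 2 (read(5)): returned '29CM8', offset=6
After 3 (seek(-19, END)): offset=0
After 4 (seek(2, SET)): offset=2
After 5 (read(7)): returned '9CM8M3Q', offset=9
After 6 (seek(3, SET)): offset=3

Answer: 3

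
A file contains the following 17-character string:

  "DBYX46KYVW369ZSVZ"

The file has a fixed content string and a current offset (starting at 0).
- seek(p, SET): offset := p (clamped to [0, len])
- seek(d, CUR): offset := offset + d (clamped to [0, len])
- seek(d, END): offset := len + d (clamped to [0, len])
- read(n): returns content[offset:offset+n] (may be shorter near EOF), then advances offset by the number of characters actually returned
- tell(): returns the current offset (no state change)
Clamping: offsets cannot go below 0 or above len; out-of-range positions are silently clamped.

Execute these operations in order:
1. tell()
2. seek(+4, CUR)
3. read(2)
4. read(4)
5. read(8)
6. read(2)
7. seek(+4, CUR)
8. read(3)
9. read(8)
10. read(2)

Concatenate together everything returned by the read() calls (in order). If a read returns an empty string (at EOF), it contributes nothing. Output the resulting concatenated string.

After 1 (tell()): offset=0
After 2 (seek(+4, CUR)): offset=4
After 3 (read(2)): returned '46', offset=6
After 4 (read(4)): returned 'KYVW', offset=10
After 5 (read(8)): returned '369ZSVZ', offset=17
After 6 (read(2)): returned '', offset=17
After 7 (seek(+4, CUR)): offset=17
After 8 (read(3)): returned '', offset=17
After 9 (read(8)): returned '', offset=17
After 10 (read(2)): returned '', offset=17

Answer: 46KYVW369ZSVZ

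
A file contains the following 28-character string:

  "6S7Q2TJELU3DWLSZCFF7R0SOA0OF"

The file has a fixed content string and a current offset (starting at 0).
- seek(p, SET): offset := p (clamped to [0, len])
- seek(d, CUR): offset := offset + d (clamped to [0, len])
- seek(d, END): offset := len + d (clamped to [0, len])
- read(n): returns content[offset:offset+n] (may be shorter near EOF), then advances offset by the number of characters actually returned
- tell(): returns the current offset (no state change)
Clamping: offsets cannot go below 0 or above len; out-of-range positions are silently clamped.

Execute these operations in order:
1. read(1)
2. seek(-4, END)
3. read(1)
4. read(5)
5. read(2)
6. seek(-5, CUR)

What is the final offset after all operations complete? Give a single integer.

Answer: 23

Derivation:
After 1 (read(1)): returned '6', offset=1
After 2 (seek(-4, END)): offset=24
After 3 (read(1)): returned 'A', offset=25
After 4 (read(5)): returned '0OF', offset=28
After 5 (read(2)): returned '', offset=28
After 6 (seek(-5, CUR)): offset=23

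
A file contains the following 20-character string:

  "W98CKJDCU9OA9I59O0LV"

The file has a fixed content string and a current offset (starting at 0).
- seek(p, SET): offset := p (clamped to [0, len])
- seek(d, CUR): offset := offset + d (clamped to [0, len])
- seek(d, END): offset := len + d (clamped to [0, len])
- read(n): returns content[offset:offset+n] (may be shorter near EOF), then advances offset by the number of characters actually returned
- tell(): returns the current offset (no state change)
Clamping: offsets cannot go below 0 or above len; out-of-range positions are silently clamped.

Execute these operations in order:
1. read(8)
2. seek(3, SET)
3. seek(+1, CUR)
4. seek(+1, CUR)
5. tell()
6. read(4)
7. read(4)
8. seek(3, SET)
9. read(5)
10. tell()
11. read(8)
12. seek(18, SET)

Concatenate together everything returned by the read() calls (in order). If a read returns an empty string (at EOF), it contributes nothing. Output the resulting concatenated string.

After 1 (read(8)): returned 'W98CKJDC', offset=8
After 2 (seek(3, SET)): offset=3
After 3 (seek(+1, CUR)): offset=4
After 4 (seek(+1, CUR)): offset=5
After 5 (tell()): offset=5
After 6 (read(4)): returned 'JDCU', offset=9
After 7 (read(4)): returned '9OA9', offset=13
After 8 (seek(3, SET)): offset=3
After 9 (read(5)): returned 'CKJDC', offset=8
After 10 (tell()): offset=8
After 11 (read(8)): returned 'U9OA9I59', offset=16
After 12 (seek(18, SET)): offset=18

Answer: W98CKJDCJDCU9OA9CKJDCU9OA9I59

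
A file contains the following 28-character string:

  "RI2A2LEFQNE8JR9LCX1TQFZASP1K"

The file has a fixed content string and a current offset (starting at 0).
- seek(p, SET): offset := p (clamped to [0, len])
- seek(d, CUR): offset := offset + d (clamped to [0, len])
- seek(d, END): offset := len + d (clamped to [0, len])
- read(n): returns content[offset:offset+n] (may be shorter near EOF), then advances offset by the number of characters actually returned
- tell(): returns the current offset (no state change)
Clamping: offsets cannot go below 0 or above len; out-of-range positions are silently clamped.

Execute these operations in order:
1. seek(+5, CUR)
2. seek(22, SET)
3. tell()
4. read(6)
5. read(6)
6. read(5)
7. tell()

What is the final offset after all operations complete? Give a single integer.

After 1 (seek(+5, CUR)): offset=5
After 2 (seek(22, SET)): offset=22
After 3 (tell()): offset=22
After 4 (read(6)): returned 'ZASP1K', offset=28
After 5 (read(6)): returned '', offset=28
After 6 (read(5)): returned '', offset=28
After 7 (tell()): offset=28

Answer: 28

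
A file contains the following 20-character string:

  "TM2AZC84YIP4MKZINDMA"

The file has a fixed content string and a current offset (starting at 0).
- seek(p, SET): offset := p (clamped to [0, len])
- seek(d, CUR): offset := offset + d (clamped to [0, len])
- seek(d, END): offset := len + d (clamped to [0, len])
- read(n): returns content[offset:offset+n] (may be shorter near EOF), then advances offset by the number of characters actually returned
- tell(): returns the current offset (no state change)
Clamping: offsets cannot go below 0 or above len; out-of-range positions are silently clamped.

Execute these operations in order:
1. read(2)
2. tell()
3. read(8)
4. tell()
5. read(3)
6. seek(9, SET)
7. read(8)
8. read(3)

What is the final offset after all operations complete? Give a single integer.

Answer: 20

Derivation:
After 1 (read(2)): returned 'TM', offset=2
After 2 (tell()): offset=2
After 3 (read(8)): returned '2AZC84YI', offset=10
After 4 (tell()): offset=10
After 5 (read(3)): returned 'P4M', offset=13
After 6 (seek(9, SET)): offset=9
After 7 (read(8)): returned 'IP4MKZIN', offset=17
After 8 (read(3)): returned 'DMA', offset=20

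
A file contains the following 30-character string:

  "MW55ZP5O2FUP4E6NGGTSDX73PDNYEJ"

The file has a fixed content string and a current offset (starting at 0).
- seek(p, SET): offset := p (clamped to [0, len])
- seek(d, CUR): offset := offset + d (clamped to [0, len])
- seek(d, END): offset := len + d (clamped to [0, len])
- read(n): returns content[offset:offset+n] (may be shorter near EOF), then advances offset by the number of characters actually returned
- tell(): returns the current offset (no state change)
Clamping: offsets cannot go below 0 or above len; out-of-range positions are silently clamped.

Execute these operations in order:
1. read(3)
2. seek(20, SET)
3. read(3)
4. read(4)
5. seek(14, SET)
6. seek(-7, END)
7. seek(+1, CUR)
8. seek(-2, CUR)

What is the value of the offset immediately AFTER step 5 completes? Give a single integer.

Answer: 14

Derivation:
After 1 (read(3)): returned 'MW5', offset=3
After 2 (seek(20, SET)): offset=20
After 3 (read(3)): returned 'DX7', offset=23
After 4 (read(4)): returned '3PDN', offset=27
After 5 (seek(14, SET)): offset=14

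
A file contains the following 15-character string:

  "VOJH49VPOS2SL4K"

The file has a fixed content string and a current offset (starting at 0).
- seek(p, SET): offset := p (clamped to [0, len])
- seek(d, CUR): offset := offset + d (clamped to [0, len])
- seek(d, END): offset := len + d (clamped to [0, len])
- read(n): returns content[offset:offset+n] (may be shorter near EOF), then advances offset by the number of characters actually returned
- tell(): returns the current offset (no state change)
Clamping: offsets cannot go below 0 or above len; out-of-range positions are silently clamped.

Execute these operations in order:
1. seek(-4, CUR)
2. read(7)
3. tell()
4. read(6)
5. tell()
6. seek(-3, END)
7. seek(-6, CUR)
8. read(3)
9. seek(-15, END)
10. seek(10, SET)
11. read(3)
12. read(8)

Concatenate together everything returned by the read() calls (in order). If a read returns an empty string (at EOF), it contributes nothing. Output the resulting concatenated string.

Answer: VOJH49VPOS2SLVPO2SL4K

Derivation:
After 1 (seek(-4, CUR)): offset=0
After 2 (read(7)): returned 'VOJH49V', offset=7
After 3 (tell()): offset=7
After 4 (read(6)): returned 'POS2SL', offset=13
After 5 (tell()): offset=13
After 6 (seek(-3, END)): offset=12
After 7 (seek(-6, CUR)): offset=6
After 8 (read(3)): returned 'VPO', offset=9
After 9 (seek(-15, END)): offset=0
After 10 (seek(10, SET)): offset=10
After 11 (read(3)): returned '2SL', offset=13
After 12 (read(8)): returned '4K', offset=15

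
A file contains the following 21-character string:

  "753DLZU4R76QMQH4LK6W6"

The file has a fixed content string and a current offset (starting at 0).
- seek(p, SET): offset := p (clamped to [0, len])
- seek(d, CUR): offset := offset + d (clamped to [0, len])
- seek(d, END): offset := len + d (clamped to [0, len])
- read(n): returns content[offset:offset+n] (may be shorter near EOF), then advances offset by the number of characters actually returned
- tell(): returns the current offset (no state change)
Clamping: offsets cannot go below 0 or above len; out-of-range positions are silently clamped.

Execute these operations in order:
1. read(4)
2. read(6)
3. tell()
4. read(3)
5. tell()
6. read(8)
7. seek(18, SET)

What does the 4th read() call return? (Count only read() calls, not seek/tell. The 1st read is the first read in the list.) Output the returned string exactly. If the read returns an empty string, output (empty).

After 1 (read(4)): returned '753D', offset=4
After 2 (read(6)): returned 'LZU4R7', offset=10
After 3 (tell()): offset=10
After 4 (read(3)): returned '6QM', offset=13
After 5 (tell()): offset=13
After 6 (read(8)): returned 'QH4LK6W6', offset=21
After 7 (seek(18, SET)): offset=18

Answer: QH4LK6W6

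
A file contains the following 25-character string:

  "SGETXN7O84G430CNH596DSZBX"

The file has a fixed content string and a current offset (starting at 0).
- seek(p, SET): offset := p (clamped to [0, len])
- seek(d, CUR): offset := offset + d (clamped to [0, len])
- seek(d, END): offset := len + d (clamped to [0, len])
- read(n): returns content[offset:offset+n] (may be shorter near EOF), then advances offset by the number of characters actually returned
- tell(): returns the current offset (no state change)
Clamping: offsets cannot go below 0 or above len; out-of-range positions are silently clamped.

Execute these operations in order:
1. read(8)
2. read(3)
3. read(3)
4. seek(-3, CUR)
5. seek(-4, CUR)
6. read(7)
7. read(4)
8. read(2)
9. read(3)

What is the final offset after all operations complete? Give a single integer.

After 1 (read(8)): returned 'SGETXN7O', offset=8
After 2 (read(3)): returned '84G', offset=11
After 3 (read(3)): returned '430', offset=14
After 4 (seek(-3, CUR)): offset=11
After 5 (seek(-4, CUR)): offset=7
After 6 (read(7)): returned 'O84G430', offset=14
After 7 (read(4)): returned 'CNH5', offset=18
After 8 (read(2)): returned '96', offset=20
After 9 (read(3)): returned 'DSZ', offset=23

Answer: 23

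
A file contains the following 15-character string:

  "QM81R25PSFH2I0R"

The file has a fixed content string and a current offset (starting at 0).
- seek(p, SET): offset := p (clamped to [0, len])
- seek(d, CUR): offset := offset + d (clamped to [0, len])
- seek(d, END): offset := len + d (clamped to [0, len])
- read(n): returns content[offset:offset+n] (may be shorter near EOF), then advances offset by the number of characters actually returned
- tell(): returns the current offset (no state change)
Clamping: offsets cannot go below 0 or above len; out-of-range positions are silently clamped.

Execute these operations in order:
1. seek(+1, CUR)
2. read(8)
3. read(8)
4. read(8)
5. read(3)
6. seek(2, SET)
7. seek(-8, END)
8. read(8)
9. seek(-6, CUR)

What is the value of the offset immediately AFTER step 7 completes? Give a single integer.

Answer: 7

Derivation:
After 1 (seek(+1, CUR)): offset=1
After 2 (read(8)): returned 'M81R25PS', offset=9
After 3 (read(8)): returned 'FH2I0R', offset=15
After 4 (read(8)): returned '', offset=15
After 5 (read(3)): returned '', offset=15
After 6 (seek(2, SET)): offset=2
After 7 (seek(-8, END)): offset=7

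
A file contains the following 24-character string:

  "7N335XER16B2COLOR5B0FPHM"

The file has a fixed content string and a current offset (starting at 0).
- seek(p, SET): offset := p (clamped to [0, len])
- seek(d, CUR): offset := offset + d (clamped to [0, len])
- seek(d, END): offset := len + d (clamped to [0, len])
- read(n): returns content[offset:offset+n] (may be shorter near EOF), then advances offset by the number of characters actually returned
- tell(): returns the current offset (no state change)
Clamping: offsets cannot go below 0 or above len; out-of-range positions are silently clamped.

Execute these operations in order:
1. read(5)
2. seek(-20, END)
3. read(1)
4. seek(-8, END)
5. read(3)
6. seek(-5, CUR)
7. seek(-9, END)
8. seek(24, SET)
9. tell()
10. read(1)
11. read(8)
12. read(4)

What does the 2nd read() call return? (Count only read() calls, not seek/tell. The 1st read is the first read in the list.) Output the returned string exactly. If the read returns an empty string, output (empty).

After 1 (read(5)): returned '7N335', offset=5
After 2 (seek(-20, END)): offset=4
After 3 (read(1)): returned '5', offset=5
After 4 (seek(-8, END)): offset=16
After 5 (read(3)): returned 'R5B', offset=19
After 6 (seek(-5, CUR)): offset=14
After 7 (seek(-9, END)): offset=15
After 8 (seek(24, SET)): offset=24
After 9 (tell()): offset=24
After 10 (read(1)): returned '', offset=24
After 11 (read(8)): returned '', offset=24
After 12 (read(4)): returned '', offset=24

Answer: 5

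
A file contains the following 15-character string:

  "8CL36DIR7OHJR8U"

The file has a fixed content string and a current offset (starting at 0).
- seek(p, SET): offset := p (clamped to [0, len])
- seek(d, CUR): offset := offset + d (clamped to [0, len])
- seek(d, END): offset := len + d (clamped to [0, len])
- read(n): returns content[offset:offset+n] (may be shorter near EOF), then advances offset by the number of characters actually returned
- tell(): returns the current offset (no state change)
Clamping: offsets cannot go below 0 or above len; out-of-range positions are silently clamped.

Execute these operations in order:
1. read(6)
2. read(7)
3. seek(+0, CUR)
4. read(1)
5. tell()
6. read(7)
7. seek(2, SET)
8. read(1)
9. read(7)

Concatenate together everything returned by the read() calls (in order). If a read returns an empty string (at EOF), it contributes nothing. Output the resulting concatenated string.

After 1 (read(6)): returned '8CL36D', offset=6
After 2 (read(7)): returned 'IR7OHJR', offset=13
After 3 (seek(+0, CUR)): offset=13
After 4 (read(1)): returned '8', offset=14
After 5 (tell()): offset=14
After 6 (read(7)): returned 'U', offset=15
After 7 (seek(2, SET)): offset=2
After 8 (read(1)): returned 'L', offset=3
After 9 (read(7)): returned '36DIR7O', offset=10

Answer: 8CL36DIR7OHJR8UL36DIR7O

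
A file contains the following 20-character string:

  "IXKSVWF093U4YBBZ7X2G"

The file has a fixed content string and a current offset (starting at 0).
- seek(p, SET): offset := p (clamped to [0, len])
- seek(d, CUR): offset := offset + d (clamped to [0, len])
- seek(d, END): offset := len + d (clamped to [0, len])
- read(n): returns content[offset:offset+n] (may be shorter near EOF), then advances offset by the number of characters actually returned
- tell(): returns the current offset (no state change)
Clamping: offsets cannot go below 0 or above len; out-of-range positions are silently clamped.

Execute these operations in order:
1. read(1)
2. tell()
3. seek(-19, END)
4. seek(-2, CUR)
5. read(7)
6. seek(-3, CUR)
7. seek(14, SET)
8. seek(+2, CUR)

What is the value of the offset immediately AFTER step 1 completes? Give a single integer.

Answer: 1

Derivation:
After 1 (read(1)): returned 'I', offset=1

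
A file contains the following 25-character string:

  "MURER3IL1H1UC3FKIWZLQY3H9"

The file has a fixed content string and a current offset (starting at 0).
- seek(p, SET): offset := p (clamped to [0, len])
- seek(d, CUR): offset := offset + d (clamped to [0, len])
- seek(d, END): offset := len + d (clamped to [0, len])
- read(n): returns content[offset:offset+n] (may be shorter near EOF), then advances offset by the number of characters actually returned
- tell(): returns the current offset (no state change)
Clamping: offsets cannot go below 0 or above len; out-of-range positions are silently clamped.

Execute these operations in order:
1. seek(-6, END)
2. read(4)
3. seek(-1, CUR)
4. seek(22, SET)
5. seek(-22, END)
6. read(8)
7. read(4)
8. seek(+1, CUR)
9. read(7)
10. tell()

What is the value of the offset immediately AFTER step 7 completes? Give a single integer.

Answer: 15

Derivation:
After 1 (seek(-6, END)): offset=19
After 2 (read(4)): returned 'LQY3', offset=23
After 3 (seek(-1, CUR)): offset=22
After 4 (seek(22, SET)): offset=22
After 5 (seek(-22, END)): offset=3
After 6 (read(8)): returned 'ER3IL1H1', offset=11
After 7 (read(4)): returned 'UC3F', offset=15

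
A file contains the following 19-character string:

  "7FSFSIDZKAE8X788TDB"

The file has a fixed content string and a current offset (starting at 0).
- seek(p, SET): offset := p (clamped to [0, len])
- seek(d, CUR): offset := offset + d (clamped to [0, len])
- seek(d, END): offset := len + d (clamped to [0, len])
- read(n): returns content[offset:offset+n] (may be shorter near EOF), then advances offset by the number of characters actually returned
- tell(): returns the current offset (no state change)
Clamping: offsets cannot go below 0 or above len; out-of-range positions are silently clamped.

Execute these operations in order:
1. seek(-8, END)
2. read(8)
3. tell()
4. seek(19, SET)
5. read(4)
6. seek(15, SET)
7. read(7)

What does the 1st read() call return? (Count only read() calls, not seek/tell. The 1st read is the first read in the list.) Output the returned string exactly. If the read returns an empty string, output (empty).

After 1 (seek(-8, END)): offset=11
After 2 (read(8)): returned '8X788TDB', offset=19
After 3 (tell()): offset=19
After 4 (seek(19, SET)): offset=19
After 5 (read(4)): returned '', offset=19
After 6 (seek(15, SET)): offset=15
After 7 (read(7)): returned '8TDB', offset=19

Answer: 8X788TDB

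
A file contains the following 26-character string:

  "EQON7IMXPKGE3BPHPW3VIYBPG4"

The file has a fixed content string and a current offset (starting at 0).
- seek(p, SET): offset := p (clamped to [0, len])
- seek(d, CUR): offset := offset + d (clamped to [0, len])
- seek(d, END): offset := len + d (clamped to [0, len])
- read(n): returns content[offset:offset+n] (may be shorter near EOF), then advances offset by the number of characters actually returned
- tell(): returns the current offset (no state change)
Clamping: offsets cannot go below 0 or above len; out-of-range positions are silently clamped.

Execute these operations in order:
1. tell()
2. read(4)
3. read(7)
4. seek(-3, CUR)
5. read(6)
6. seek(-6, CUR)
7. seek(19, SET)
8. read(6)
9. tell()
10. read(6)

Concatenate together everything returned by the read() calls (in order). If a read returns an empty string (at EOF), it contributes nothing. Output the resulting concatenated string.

After 1 (tell()): offset=0
After 2 (read(4)): returned 'EQON', offset=4
After 3 (read(7)): returned '7IMXPKG', offset=11
After 4 (seek(-3, CUR)): offset=8
After 5 (read(6)): returned 'PKGE3B', offset=14
After 6 (seek(-6, CUR)): offset=8
After 7 (seek(19, SET)): offset=19
After 8 (read(6)): returned 'VIYBPG', offset=25
After 9 (tell()): offset=25
After 10 (read(6)): returned '4', offset=26

Answer: EQON7IMXPKGPKGE3BVIYBPG4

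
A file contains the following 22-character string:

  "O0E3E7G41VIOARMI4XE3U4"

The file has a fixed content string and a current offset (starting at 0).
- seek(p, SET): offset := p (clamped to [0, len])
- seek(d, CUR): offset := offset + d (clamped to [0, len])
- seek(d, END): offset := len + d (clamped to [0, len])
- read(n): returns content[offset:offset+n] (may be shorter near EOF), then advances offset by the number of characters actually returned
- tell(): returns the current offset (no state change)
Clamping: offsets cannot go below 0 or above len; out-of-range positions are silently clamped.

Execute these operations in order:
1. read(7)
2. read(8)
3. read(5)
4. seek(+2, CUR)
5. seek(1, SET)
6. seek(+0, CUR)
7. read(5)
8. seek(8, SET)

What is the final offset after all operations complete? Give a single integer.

Answer: 8

Derivation:
After 1 (read(7)): returned 'O0E3E7G', offset=7
After 2 (read(8)): returned '41VIOARM', offset=15
After 3 (read(5)): returned 'I4XE3', offset=20
After 4 (seek(+2, CUR)): offset=22
After 5 (seek(1, SET)): offset=1
After 6 (seek(+0, CUR)): offset=1
After 7 (read(5)): returned '0E3E7', offset=6
After 8 (seek(8, SET)): offset=8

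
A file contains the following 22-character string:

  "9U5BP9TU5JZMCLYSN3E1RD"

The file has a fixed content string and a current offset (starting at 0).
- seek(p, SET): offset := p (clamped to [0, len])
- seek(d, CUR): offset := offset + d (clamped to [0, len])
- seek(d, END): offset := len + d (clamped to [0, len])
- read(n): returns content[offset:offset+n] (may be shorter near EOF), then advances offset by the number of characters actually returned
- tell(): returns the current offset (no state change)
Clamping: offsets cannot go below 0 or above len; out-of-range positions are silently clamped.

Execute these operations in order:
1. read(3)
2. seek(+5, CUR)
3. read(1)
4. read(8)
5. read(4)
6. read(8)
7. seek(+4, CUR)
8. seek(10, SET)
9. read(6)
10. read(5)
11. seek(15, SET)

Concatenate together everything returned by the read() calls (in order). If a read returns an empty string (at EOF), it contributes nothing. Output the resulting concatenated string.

Answer: 9U55JZMCLYSN3E1RDZMCLYSN3E1R

Derivation:
After 1 (read(3)): returned '9U5', offset=3
After 2 (seek(+5, CUR)): offset=8
After 3 (read(1)): returned '5', offset=9
After 4 (read(8)): returned 'JZMCLYSN', offset=17
After 5 (read(4)): returned '3E1R', offset=21
After 6 (read(8)): returned 'D', offset=22
After 7 (seek(+4, CUR)): offset=22
After 8 (seek(10, SET)): offset=10
After 9 (read(6)): returned 'ZMCLYS', offset=16
After 10 (read(5)): returned 'N3E1R', offset=21
After 11 (seek(15, SET)): offset=15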